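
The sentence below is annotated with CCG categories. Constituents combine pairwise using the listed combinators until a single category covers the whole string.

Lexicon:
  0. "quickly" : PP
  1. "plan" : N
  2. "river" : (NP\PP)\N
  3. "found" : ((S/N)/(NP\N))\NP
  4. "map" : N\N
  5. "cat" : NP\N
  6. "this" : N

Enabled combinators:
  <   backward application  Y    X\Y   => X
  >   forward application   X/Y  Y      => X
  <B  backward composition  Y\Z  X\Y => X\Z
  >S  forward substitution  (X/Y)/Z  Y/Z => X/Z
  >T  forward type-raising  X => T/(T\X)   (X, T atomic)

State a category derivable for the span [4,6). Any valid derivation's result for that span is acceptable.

NP\N

[0,7] S   >
  [0,6] S/N   >
    [0,4] (S/N)/(NP\N)   <
      [0,3] NP   <
        [0,1] "quickly" : PP
        [1,3] NP\PP   <
          [1,2] "plan" : N
          [2,3] "river" : (NP\PP)\N
      [3,4] "found" : ((S/N)/(NP\N))\NP
    [4,6] NP\N   <B
      [4,5] "map" : N\N
      [5,6] "cat" : NP\N
  [6,7] "this" : N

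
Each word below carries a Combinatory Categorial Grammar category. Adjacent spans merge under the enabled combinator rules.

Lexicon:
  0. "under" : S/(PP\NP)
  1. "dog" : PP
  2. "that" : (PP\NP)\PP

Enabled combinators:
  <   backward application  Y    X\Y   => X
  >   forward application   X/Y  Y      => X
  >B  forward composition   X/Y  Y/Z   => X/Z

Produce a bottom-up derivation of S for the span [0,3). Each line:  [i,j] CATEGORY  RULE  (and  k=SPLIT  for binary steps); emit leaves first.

[0,3] S   >
  [0,1] "under" : S/(PP\NP)
  [1,3] PP\NP   <
    [1,2] "dog" : PP
    [2,3] "that" : (PP\NP)\PP

[0,1] S/(PP\NP)  lex  "under"
[1,2] PP  lex  "dog"
[2,3] (PP\NP)\PP  lex  "that"
[1,3] PP\NP  <  k=2
[0,3] S  >  k=1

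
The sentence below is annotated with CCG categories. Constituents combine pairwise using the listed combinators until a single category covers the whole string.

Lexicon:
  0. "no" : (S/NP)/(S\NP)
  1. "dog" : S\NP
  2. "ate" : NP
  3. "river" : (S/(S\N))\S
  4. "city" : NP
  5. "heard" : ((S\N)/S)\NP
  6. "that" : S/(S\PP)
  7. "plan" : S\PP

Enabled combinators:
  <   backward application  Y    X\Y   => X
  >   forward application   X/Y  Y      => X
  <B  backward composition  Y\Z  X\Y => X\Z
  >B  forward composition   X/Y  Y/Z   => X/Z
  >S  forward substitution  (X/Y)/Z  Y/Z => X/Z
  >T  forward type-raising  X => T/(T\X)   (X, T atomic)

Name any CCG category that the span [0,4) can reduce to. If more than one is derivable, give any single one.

S/(S\N)

[0,8] S   >
  [0,4] S/(S\N)   <
    [0,3] S   >
      [0,2] S/NP   >
        [0,1] "no" : (S/NP)/(S\NP)
        [1,2] "dog" : S\NP
      [2,3] "ate" : NP
    [3,4] "river" : (S/(S\N))\S
  [4,8] S\N   >
    [4,6] (S\N)/S   <
      [4,5] "city" : NP
      [5,6] "heard" : ((S\N)/S)\NP
    [6,8] S   >
      [6,7] "that" : S/(S\PP)
      [7,8] "plan" : S\PP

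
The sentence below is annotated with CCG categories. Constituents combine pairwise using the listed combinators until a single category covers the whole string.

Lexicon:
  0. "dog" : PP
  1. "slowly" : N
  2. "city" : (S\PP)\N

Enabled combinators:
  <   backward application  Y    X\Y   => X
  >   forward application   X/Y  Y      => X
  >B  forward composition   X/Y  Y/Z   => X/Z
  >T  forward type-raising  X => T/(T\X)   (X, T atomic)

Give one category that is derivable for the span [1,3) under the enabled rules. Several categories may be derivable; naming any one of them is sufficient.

[0,3] S   <
  [0,1] "dog" : PP
  [1,3] S\PP   <
    [1,2] "slowly" : N
    [2,3] "city" : (S\PP)\N

S\PP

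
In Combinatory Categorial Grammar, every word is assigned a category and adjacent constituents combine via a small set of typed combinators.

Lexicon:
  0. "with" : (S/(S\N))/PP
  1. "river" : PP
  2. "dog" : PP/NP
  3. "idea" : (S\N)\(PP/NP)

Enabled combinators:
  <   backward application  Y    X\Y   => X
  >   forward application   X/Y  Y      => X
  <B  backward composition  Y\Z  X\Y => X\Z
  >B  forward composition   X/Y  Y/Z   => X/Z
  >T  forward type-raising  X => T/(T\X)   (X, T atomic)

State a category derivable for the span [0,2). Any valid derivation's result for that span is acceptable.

[0,4] S   >
  [0,2] S/(S\N)   >
    [0,1] "with" : (S/(S\N))/PP
    [1,2] "river" : PP
  [2,4] S\N   <
    [2,3] "dog" : PP/NP
    [3,4] "idea" : (S\N)\(PP/NP)

S/(S\N)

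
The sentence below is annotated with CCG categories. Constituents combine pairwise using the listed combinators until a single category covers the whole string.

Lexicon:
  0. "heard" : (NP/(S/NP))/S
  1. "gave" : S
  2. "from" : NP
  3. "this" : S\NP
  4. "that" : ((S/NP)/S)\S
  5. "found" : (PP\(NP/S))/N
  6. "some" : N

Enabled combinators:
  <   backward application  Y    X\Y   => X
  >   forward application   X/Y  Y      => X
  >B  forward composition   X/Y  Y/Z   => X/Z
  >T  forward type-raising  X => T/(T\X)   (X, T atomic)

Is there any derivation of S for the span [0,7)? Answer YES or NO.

NO

(NP/(S/NP))/S S NP S\NP ((S/NP)/S)\S (PP\(NP/S))/N N
CKY chart[0,7] = {N/(N\PP), NP/(NP\PP), PP, PP/(PP\PP), S/(S\PP)}; S ∉ chart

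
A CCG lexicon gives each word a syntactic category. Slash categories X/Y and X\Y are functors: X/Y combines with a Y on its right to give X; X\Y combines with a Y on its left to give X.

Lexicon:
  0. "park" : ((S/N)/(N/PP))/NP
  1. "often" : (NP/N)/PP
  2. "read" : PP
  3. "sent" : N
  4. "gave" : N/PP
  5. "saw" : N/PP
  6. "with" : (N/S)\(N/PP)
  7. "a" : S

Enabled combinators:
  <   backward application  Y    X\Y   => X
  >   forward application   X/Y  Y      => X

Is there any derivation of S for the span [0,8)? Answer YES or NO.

YES

[0,8] S   >
  [0,5] S/N   >
    [0,4] (S/N)/(N/PP)   >
      [0,1] "park" : ((S/N)/(N/PP))/NP
      [1,4] NP   >
        [1,3] NP/N   >
          [1,2] "often" : (NP/N)/PP
          [2,3] "read" : PP
        [3,4] "sent" : N
    [4,5] "gave" : N/PP
  [5,8] N   >
    [5,7] N/S   <
      [5,6] "saw" : N/PP
      [6,7] "with" : (N/S)\(N/PP)
    [7,8] "a" : S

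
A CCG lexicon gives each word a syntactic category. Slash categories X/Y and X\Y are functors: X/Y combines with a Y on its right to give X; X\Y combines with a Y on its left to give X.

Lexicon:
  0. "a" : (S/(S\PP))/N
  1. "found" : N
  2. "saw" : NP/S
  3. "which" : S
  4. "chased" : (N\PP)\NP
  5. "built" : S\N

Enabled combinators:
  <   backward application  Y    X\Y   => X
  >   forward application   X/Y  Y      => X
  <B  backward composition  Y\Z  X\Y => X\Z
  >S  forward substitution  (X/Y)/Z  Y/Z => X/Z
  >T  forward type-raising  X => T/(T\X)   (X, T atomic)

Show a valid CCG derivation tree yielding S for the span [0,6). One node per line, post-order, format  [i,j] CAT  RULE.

[0,1] (S/(S\PP))/N  lex  "a"
[1,2] N  lex  "found"
[0,2] S/(S\PP)  >  k=1
[2,3] NP/S  lex  "saw"
[3,4] S  lex  "which"
[2,4] NP  >  k=3
[4,5] (N\PP)\NP  lex  "chased"
[2,5] N\PP  <  k=4
[5,6] S\N  lex  "built"
[2,6] S\PP  <B  k=5
[0,6] S  >  k=2

[0,6] S   >
  [0,2] S/(S\PP)   >
    [0,1] "a" : (S/(S\PP))/N
    [1,2] "found" : N
  [2,6] S\PP   <B
    [2,5] N\PP   <
      [2,4] NP   >
        [2,3] "saw" : NP/S
        [3,4] "which" : S
      [4,5] "chased" : (N\PP)\NP
    [5,6] "built" : S\N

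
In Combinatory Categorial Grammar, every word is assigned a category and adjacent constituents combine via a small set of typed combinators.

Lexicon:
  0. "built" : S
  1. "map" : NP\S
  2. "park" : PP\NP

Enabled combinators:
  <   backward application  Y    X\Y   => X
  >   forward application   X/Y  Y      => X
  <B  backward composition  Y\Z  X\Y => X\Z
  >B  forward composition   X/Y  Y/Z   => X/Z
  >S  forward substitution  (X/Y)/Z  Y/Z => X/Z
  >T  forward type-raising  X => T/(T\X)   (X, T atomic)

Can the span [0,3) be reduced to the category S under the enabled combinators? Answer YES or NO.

S NP\S PP\NP
CKY chart[0,3] = {N/(N\PP), NP/(NP\PP), PP, PP/(PP\PP), S/(S\PP)}; S ∉ chart

NO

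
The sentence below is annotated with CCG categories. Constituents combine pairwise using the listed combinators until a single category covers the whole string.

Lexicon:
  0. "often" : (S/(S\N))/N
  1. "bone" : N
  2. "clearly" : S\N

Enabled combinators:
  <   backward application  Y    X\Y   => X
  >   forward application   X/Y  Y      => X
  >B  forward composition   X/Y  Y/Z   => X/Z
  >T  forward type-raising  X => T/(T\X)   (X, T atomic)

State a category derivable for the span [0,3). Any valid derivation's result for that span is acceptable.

[0,3] S   >
  [0,2] S/(S\N)   >
    [0,1] "often" : (S/(S\N))/N
    [1,2] "bone" : N
  [2,3] "clearly" : S\N

S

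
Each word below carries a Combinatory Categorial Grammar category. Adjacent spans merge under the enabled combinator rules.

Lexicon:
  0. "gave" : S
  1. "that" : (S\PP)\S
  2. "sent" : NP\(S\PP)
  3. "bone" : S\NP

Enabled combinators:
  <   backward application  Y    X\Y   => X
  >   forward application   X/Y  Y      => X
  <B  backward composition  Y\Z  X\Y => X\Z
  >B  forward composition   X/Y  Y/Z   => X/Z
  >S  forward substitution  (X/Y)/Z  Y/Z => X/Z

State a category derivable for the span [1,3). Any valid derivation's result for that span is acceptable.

NP\S

[0,4] S   <
  [0,3] NP   <
    [0,1] "gave" : S
    [1,3] NP\S   <B
      [1,2] "that" : (S\PP)\S
      [2,3] "sent" : NP\(S\PP)
  [3,4] "bone" : S\NP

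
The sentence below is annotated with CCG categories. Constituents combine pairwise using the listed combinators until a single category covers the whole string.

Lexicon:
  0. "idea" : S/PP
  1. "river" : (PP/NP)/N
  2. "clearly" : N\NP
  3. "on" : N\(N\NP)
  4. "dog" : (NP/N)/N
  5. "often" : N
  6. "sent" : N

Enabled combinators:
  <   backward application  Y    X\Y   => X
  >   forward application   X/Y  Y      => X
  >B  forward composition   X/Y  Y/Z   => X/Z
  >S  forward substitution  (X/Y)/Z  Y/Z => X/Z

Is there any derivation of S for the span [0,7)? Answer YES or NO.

[0,7] S   >
  [0,1] "idea" : S/PP
  [1,7] PP   >
    [1,6] PP/N   >B
      [1,4] PP/NP   >
        [1,2] "river" : (PP/NP)/N
        [2,4] N   <
          [2,3] "clearly" : N\NP
          [3,4] "on" : N\(N\NP)
      [4,6] NP/N   >
        [4,5] "dog" : (NP/N)/N
        [5,6] "often" : N
    [6,7] "sent" : N

YES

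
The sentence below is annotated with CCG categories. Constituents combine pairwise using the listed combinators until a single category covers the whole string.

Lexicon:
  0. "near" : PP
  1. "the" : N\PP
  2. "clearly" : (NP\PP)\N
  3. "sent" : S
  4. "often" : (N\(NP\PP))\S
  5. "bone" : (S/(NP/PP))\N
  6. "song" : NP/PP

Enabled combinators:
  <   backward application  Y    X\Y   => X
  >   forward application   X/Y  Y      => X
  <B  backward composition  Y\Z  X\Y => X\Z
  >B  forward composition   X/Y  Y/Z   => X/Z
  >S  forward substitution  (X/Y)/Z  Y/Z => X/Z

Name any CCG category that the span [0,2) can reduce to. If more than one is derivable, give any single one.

[0,7] S   >
  [0,6] S/(NP/PP)   <
    [0,5] N   <
      [0,3] NP\PP   <
        [0,2] N   <
          [0,1] "near" : PP
          [1,2] "the" : N\PP
        [2,3] "clearly" : (NP\PP)\N
      [3,5] N\(NP\PP)   <
        [3,4] "sent" : S
        [4,5] "often" : (N\(NP\PP))\S
    [5,6] "bone" : (S/(NP/PP))\N
  [6,7] "song" : NP/PP

N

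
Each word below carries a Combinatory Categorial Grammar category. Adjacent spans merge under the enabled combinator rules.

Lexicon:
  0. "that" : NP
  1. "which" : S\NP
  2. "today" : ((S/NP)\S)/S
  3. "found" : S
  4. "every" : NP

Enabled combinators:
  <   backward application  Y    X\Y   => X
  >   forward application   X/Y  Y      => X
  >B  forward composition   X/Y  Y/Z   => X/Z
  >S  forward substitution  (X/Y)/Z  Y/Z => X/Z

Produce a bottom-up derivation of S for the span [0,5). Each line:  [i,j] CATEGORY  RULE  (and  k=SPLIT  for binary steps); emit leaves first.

[0,5] S   >
  [0,4] S/NP   <
    [0,2] S   <
      [0,1] "that" : NP
      [1,2] "which" : S\NP
    [2,4] (S/NP)\S   >
      [2,3] "today" : ((S/NP)\S)/S
      [3,4] "found" : S
  [4,5] "every" : NP

[0,1] NP  lex  "that"
[1,2] S\NP  lex  "which"
[0,2] S  <  k=1
[2,3] ((S/NP)\S)/S  lex  "today"
[3,4] S  lex  "found"
[2,4] (S/NP)\S  >  k=3
[0,4] S/NP  <  k=2
[4,5] NP  lex  "every"
[0,5] S  >  k=4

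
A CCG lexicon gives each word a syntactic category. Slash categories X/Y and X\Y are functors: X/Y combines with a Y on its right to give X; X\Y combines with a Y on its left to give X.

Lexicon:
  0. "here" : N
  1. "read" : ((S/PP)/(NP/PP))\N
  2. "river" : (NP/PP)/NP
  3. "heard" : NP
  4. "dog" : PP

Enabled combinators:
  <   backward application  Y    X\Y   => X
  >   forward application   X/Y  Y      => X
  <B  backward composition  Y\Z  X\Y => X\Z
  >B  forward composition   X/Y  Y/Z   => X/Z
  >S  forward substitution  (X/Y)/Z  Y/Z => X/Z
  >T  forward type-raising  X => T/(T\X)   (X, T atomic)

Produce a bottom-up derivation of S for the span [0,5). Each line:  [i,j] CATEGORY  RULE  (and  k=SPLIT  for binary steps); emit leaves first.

[0,5] S   >
  [0,4] S/PP   >
    [0,2] (S/PP)/(NP/PP)   <
      [0,1] "here" : N
      [1,2] "read" : ((S/PP)/(NP/PP))\N
    [2,4] NP/PP   >
      [2,3] "river" : (NP/PP)/NP
      [3,4] "heard" : NP
  [4,5] "dog" : PP

[0,1] N  lex  "here"
[1,2] ((S/PP)/(NP/PP))\N  lex  "read"
[0,2] (S/PP)/(NP/PP)  <  k=1
[2,3] (NP/PP)/NP  lex  "river"
[3,4] NP  lex  "heard"
[2,4] NP/PP  >  k=3
[0,4] S/PP  >  k=2
[4,5] PP  lex  "dog"
[0,5] S  >  k=4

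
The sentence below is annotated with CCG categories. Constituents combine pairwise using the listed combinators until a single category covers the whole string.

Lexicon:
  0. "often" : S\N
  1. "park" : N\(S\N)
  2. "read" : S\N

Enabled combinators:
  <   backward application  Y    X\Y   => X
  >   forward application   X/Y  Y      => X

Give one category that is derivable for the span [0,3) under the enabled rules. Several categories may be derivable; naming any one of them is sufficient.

S

[0,3] S   <
  [0,2] N   <
    [0,1] "often" : S\N
    [1,2] "park" : N\(S\N)
  [2,3] "read" : S\N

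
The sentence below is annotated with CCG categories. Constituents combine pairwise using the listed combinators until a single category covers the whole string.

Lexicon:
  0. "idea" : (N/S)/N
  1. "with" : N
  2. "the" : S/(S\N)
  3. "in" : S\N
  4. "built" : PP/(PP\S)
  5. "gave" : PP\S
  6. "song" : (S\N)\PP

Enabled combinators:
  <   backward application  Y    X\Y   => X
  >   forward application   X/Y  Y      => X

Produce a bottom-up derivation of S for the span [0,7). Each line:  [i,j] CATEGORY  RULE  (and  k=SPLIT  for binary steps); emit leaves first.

[0,1] (N/S)/N  lex  "idea"
[1,2] N  lex  "with"
[0,2] N/S  >  k=1
[2,3] S/(S\N)  lex  "the"
[3,4] S\N  lex  "in"
[2,4] S  >  k=3
[0,4] N  >  k=2
[4,5] PP/(PP\S)  lex  "built"
[5,6] PP\S  lex  "gave"
[4,6] PP  >  k=5
[6,7] (S\N)\PP  lex  "song"
[4,7] S\N  <  k=6
[0,7] S  <  k=4

[0,7] S   <
  [0,4] N   >
    [0,2] N/S   >
      [0,1] "idea" : (N/S)/N
      [1,2] "with" : N
    [2,4] S   >
      [2,3] "the" : S/(S\N)
      [3,4] "in" : S\N
  [4,7] S\N   <
    [4,6] PP   >
      [4,5] "built" : PP/(PP\S)
      [5,6] "gave" : PP\S
    [6,7] "song" : (S\N)\PP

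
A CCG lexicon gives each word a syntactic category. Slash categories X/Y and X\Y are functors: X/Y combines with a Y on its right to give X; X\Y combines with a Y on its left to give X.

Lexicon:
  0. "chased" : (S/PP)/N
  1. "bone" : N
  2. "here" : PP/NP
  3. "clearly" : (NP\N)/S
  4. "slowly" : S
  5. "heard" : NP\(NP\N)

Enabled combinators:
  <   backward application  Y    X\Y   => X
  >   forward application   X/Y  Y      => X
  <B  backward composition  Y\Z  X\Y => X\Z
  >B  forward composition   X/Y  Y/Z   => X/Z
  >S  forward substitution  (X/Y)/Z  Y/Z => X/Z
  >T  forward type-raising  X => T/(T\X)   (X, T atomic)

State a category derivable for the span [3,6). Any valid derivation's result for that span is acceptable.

[0,6] S   >
  [0,2] S/PP   >
    [0,1] "chased" : (S/PP)/N
    [1,2] "bone" : N
  [2,6] PP   >
    [2,3] "here" : PP/NP
    [3,6] NP   <
      [3,5] NP\N   >
        [3,4] "clearly" : (NP\N)/S
        [4,5] "slowly" : S
      [5,6] "heard" : NP\(NP\N)

NP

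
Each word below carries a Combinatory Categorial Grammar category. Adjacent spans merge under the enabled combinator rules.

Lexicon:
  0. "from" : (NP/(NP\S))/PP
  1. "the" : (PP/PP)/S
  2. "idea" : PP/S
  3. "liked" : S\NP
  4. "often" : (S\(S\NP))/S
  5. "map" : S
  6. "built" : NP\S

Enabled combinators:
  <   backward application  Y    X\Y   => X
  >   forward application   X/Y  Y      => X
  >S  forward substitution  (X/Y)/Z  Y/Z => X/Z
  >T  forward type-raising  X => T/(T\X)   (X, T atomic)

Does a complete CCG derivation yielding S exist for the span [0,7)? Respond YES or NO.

NO

(NP/(NP\S))/PP (PP/PP)/S PP/S S\NP (S\(S\NP))/S S NP\S
CKY chart[0,7] = {N/(N\NP), NP, NP/(NP\NP), PP/(PP\NP), S/(S\NP)}; S ∉ chart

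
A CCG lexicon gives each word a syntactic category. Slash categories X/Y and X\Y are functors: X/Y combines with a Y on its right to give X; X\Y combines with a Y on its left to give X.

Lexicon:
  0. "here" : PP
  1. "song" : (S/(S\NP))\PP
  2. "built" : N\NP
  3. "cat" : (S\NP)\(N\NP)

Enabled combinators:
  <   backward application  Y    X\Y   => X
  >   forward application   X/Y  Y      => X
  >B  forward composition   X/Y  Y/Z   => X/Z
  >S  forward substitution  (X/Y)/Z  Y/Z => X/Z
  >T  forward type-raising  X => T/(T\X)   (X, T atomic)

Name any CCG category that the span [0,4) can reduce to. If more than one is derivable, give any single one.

[0,4] S   >
  [0,2] S/(S\NP)   <
    [0,1] "here" : PP
    [1,2] "song" : (S/(S\NP))\PP
  [2,4] S\NP   <
    [2,3] "built" : N\NP
    [3,4] "cat" : (S\NP)\(N\NP)

S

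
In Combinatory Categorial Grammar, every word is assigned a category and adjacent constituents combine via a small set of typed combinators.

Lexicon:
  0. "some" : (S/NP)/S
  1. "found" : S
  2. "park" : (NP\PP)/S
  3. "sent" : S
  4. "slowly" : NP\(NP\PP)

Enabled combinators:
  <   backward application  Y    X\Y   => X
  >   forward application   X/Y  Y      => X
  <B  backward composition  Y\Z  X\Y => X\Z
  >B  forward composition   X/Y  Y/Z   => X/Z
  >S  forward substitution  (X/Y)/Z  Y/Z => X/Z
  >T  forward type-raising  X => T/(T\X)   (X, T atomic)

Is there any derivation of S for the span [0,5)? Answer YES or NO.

YES

[0,5] S   >
  [0,2] S/NP   >
    [0,1] "some" : (S/NP)/S
    [1,2] "found" : S
  [2,5] NP   <
    [2,4] NP\PP   >
      [2,3] "park" : (NP\PP)/S
      [3,4] "sent" : S
    [4,5] "slowly" : NP\(NP\PP)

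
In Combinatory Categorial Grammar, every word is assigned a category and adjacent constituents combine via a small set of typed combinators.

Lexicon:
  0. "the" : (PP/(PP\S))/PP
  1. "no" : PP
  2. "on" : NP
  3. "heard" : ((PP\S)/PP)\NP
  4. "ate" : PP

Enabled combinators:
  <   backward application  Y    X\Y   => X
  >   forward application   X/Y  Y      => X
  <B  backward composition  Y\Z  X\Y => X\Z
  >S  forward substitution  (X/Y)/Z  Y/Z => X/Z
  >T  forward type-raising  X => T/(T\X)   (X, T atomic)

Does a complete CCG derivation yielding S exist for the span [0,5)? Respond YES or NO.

NO

(PP/(PP\S))/PP PP NP ((PP\S)/PP)\NP PP
CKY chart[0,5] = {N/(N\PP), NP/(NP\PP), PP, PP/(PP\PP), S/(S\PP)}; S ∉ chart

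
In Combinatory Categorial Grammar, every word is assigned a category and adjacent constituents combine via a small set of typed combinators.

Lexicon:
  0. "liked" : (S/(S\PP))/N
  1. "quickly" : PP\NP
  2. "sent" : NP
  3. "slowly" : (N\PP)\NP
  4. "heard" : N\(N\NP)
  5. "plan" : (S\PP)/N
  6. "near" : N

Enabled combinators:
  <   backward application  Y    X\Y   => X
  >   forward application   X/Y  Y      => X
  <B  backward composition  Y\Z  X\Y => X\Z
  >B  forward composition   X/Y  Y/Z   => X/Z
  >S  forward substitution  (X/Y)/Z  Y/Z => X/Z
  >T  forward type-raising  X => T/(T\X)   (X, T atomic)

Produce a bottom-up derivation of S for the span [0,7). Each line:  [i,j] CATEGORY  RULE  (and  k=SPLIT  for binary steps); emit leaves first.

[0,7] S   >
  [0,5] S/(S\PP)   >
    [0,1] "liked" : (S/(S\PP))/N
    [1,5] N   <
      [1,4] N\NP   <B
        [1,2] "quickly" : PP\NP
        [2,4] N\PP   <
          [2,3] "sent" : NP
          [3,4] "slowly" : (N\PP)\NP
      [4,5] "heard" : N\(N\NP)
  [5,7] S\PP   >
    [5,6] "plan" : (S\PP)/N
    [6,7] "near" : N

[0,1] (S/(S\PP))/N  lex  "liked"
[1,2] PP\NP  lex  "quickly"
[2,3] NP  lex  "sent"
[3,4] (N\PP)\NP  lex  "slowly"
[2,4] N\PP  <  k=3
[1,4] N\NP  <B  k=2
[4,5] N\(N\NP)  lex  "heard"
[1,5] N  <  k=4
[0,5] S/(S\PP)  >  k=1
[5,6] (S\PP)/N  lex  "plan"
[6,7] N  lex  "near"
[5,7] S\PP  >  k=6
[0,7] S  >  k=5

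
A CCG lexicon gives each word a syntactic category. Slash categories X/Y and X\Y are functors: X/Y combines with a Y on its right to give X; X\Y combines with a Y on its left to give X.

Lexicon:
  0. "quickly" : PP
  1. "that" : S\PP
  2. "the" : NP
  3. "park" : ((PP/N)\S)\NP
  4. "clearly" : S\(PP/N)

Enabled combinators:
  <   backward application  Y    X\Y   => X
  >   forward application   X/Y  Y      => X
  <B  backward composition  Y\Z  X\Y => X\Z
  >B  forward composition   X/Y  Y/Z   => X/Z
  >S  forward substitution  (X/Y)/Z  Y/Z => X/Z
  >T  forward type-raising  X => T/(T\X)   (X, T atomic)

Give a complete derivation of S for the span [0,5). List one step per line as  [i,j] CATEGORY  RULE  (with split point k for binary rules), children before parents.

[0,5] S   <
  [0,4] PP/N   <
    [0,2] S   <
      [0,1] "quickly" : PP
      [1,2] "that" : S\PP
    [2,4] (PP/N)\S   <
      [2,3] "the" : NP
      [3,4] "park" : ((PP/N)\S)\NP
  [4,5] "clearly" : S\(PP/N)

[0,1] PP  lex  "quickly"
[1,2] S\PP  lex  "that"
[0,2] S  <  k=1
[2,3] NP  lex  "the"
[3,4] ((PP/N)\S)\NP  lex  "park"
[2,4] (PP/N)\S  <  k=3
[0,4] PP/N  <  k=2
[4,5] S\(PP/N)  lex  "clearly"
[0,5] S  <  k=4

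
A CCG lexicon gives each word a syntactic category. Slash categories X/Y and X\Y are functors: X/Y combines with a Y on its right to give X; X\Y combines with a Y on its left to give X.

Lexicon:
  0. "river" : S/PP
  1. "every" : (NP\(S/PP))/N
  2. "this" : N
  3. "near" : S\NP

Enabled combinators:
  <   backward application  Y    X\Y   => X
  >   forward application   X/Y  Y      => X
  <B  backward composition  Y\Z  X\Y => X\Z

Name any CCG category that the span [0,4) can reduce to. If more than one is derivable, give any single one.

S

[0,4] S   <
  [0,3] NP   <
    [0,1] "river" : S/PP
    [1,3] NP\(S/PP)   >
      [1,2] "every" : (NP\(S/PP))/N
      [2,3] "this" : N
  [3,4] "near" : S\NP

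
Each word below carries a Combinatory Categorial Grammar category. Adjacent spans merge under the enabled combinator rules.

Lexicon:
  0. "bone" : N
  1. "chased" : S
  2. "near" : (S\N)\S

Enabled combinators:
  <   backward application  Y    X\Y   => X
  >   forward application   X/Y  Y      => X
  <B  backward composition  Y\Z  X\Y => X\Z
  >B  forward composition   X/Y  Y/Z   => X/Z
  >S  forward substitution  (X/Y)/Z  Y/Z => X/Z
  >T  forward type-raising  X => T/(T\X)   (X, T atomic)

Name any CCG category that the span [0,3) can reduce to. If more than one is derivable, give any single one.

S

[0,3] S   >
  [0,1] S/(S\N)   >T
    [0,1] "bone" : N
  [1,3] S\N   <
    [1,2] "chased" : S
    [2,3] "near" : (S\N)\S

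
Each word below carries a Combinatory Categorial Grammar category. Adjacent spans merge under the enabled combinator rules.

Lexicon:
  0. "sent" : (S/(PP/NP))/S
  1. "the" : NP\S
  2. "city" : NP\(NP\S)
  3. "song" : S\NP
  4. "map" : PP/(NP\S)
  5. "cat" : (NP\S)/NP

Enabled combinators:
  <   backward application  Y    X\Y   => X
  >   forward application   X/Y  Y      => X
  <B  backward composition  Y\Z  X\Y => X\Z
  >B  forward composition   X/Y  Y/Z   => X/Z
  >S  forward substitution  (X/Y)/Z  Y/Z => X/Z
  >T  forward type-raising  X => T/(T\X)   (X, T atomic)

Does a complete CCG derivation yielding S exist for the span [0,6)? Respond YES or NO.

YES

[0,6] S   >
  [0,4] S/(PP/NP)   >
    [0,1] "sent" : (S/(PP/NP))/S
    [1,4] S   <
      [1,3] NP   <
        [1,2] "the" : NP\S
        [2,3] "city" : NP\(NP\S)
      [3,4] "song" : S\NP
  [4,6] PP/NP   >B
    [4,5] "map" : PP/(NP\S)
    [5,6] "cat" : (NP\S)/NP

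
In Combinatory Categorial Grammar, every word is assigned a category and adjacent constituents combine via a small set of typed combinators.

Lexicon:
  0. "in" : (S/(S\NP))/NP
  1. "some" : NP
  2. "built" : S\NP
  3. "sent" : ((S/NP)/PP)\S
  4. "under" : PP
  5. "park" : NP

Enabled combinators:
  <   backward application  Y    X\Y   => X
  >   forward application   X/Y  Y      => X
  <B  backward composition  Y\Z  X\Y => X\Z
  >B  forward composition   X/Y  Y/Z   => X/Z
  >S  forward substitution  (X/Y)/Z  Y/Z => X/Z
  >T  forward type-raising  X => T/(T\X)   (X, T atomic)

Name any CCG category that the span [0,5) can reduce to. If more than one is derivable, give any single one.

[0,6] S   >
  [0,5] S/NP   >
    [0,4] (S/NP)/PP   <
      [0,3] S   >
        [0,2] S/(S\NP)   >
          [0,1] "in" : (S/(S\NP))/NP
          [1,2] "some" : NP
        [2,3] "built" : S\NP
      [3,4] "sent" : ((S/NP)/PP)\S
    [4,5] "under" : PP
  [5,6] "park" : NP

S/NP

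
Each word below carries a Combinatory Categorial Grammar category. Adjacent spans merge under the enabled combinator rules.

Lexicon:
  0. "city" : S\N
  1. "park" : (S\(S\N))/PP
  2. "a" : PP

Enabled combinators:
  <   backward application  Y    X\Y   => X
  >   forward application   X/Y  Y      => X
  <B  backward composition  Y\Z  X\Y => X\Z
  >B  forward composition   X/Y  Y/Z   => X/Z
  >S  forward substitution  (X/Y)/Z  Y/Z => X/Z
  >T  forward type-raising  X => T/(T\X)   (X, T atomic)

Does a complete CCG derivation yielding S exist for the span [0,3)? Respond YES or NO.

YES

[0,3] S   <
  [0,1] "city" : S\N
  [1,3] S\(S\N)   >
    [1,2] "park" : (S\(S\N))/PP
    [2,3] "a" : PP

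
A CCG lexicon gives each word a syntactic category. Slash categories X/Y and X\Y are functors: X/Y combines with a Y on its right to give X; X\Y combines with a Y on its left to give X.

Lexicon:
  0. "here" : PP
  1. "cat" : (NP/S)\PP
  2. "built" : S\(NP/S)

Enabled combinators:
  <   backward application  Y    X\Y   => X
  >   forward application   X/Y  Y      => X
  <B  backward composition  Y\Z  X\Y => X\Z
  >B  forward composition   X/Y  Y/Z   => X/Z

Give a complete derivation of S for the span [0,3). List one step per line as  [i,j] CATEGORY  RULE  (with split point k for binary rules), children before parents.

[0,1] PP  lex  "here"
[1,2] (NP/S)\PP  lex  "cat"
[2,3] S\(NP/S)  lex  "built"
[1,3] S\PP  <B  k=2
[0,3] S  <  k=1

[0,3] S   <
  [0,1] "here" : PP
  [1,3] S\PP   <B
    [1,2] "cat" : (NP/S)\PP
    [2,3] "built" : S\(NP/S)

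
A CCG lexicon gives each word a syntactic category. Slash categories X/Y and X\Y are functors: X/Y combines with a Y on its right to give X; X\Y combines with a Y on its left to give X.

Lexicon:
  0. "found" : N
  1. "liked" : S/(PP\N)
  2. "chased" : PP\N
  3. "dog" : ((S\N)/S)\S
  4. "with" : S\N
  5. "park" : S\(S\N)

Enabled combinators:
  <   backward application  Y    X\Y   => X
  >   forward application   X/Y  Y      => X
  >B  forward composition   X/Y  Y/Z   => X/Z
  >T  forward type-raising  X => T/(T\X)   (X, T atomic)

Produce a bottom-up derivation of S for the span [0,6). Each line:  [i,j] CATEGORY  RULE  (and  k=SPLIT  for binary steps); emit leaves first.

[0,1] N  lex  "found"
[0,1] S/(S\N)  >T
[1,2] S/(PP\N)  lex  "liked"
[2,3] PP\N  lex  "chased"
[1,3] S  >  k=2
[3,4] ((S\N)/S)\S  lex  "dog"
[1,4] (S\N)/S  <  k=3
[4,5] S\N  lex  "with"
[5,6] S\(S\N)  lex  "park"
[4,6] S  <  k=5
[1,6] S\N  >  k=4
[0,6] S  >  k=1

[0,6] S   >
  [0,1] S/(S\N)   >T
    [0,1] "found" : N
  [1,6] S\N   >
    [1,4] (S\N)/S   <
      [1,3] S   >
        [1,2] "liked" : S/(PP\N)
        [2,3] "chased" : PP\N
      [3,4] "dog" : ((S\N)/S)\S
    [4,6] S   <
      [4,5] "with" : S\N
      [5,6] "park" : S\(S\N)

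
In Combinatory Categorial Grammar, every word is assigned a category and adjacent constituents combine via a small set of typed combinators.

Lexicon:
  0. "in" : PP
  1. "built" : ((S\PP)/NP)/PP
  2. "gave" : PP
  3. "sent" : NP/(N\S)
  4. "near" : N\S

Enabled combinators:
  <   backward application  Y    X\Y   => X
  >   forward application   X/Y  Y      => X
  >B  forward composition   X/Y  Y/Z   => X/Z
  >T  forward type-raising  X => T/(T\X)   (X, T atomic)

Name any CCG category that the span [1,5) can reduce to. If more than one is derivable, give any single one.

[0,5] S   <
  [0,1] "in" : PP
  [1,5] S\PP   >
    [1,3] (S\PP)/NP   >
      [1,2] "built" : ((S\PP)/NP)/PP
      [2,3] "gave" : PP
    [3,5] NP   >
      [3,4] "sent" : NP/(N\S)
      [4,5] "near" : N\S

S\PP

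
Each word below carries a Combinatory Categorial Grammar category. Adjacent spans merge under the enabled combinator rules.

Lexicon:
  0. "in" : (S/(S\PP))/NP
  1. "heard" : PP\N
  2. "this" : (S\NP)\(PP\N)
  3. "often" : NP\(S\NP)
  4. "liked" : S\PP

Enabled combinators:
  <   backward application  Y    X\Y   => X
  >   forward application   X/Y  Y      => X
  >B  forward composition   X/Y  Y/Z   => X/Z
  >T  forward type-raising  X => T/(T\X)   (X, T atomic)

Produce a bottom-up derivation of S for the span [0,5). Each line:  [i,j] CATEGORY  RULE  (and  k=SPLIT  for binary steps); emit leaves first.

[0,5] S   >
  [0,4] S/(S\PP)   >
    [0,1] "in" : (S/(S\PP))/NP
    [1,4] NP   <
      [1,3] S\NP   <
        [1,2] "heard" : PP\N
        [2,3] "this" : (S\NP)\(PP\N)
      [3,4] "often" : NP\(S\NP)
  [4,5] "liked" : S\PP

[0,1] (S/(S\PP))/NP  lex  "in"
[1,2] PP\N  lex  "heard"
[2,3] (S\NP)\(PP\N)  lex  "this"
[1,3] S\NP  <  k=2
[3,4] NP\(S\NP)  lex  "often"
[1,4] NP  <  k=3
[0,4] S/(S\PP)  >  k=1
[4,5] S\PP  lex  "liked"
[0,5] S  >  k=4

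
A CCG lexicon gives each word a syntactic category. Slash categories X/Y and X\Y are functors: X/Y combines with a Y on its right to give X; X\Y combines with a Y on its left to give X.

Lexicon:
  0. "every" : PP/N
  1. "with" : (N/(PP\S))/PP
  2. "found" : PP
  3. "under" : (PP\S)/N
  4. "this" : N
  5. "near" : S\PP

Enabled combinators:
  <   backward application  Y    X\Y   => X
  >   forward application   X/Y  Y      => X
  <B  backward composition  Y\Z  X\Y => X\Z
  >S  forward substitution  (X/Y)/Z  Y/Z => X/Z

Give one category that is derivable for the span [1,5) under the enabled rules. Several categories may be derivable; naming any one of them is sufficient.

N

[0,6] S   <
  [0,5] PP   >
    [0,1] "every" : PP/N
    [1,5] N   >
      [1,3] N/(PP\S)   >
        [1,2] "with" : (N/(PP\S))/PP
        [2,3] "found" : PP
      [3,5] PP\S   >
        [3,4] "under" : (PP\S)/N
        [4,5] "this" : N
  [5,6] "near" : S\PP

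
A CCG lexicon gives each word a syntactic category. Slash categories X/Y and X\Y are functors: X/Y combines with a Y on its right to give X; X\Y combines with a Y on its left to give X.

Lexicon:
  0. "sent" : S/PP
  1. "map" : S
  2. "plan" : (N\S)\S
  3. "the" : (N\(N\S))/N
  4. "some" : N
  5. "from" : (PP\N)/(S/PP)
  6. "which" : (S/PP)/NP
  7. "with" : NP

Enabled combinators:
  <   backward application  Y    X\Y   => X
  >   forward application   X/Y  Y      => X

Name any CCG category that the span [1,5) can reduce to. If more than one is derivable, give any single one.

N

[0,8] S   >
  [0,1] "sent" : S/PP
  [1,8] PP   <
    [1,5] N   <
      [1,3] N\S   <
        [1,2] "map" : S
        [2,3] "plan" : (N\S)\S
      [3,5] N\(N\S)   >
        [3,4] "the" : (N\(N\S))/N
        [4,5] "some" : N
    [5,8] PP\N   >
      [5,6] "from" : (PP\N)/(S/PP)
      [6,8] S/PP   >
        [6,7] "which" : (S/PP)/NP
        [7,8] "with" : NP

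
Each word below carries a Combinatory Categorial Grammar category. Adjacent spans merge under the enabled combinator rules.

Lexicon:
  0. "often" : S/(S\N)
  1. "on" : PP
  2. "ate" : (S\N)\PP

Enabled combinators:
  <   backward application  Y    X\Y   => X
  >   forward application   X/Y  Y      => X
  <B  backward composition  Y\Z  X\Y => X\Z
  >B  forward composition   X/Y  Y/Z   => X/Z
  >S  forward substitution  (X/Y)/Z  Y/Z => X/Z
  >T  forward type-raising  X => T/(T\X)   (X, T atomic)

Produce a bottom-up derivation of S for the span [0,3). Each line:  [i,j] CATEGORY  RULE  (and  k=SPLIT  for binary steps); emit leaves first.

[0,1] S/(S\N)  lex  "often"
[1,2] PP  lex  "on"
[2,3] (S\N)\PP  lex  "ate"
[1,3] S\N  <  k=2
[0,3] S  >  k=1

[0,3] S   >
  [0,1] "often" : S/(S\N)
  [1,3] S\N   <
    [1,2] "on" : PP
    [2,3] "ate" : (S\N)\PP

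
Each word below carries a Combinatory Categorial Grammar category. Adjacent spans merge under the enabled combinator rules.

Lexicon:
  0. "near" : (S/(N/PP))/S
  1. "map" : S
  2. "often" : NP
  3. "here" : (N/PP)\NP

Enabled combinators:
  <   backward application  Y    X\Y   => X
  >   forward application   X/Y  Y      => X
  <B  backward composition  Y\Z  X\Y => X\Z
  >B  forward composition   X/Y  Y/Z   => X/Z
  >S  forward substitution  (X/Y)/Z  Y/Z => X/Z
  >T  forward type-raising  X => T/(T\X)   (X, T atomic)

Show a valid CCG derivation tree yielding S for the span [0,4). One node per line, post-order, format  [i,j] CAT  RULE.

[0,1] (S/(N/PP))/S  lex  "near"
[1,2] S  lex  "map"
[0,2] S/(N/PP)  >  k=1
[2,3] NP  lex  "often"
[3,4] (N/PP)\NP  lex  "here"
[2,4] N/PP  <  k=3
[0,4] S  >  k=2

[0,4] S   >
  [0,2] S/(N/PP)   >
    [0,1] "near" : (S/(N/PP))/S
    [1,2] "map" : S
  [2,4] N/PP   <
    [2,3] "often" : NP
    [3,4] "here" : (N/PP)\NP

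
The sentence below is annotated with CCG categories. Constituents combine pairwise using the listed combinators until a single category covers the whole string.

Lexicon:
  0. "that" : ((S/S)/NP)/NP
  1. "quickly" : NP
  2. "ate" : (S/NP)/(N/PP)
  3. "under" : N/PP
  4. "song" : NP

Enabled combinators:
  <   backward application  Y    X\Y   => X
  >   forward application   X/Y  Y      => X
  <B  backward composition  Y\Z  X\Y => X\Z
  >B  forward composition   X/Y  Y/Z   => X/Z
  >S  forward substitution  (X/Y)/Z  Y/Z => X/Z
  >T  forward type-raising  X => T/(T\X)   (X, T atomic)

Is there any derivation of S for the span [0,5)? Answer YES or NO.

[0,5] S   >
  [0,4] S/NP   >S
    [0,2] (S/S)/NP   >
      [0,1] "that" : ((S/S)/NP)/NP
      [1,2] "quickly" : NP
    [2,4] S/NP   >
      [2,3] "ate" : (S/NP)/(N/PP)
      [3,4] "under" : N/PP
  [4,5] "song" : NP

YES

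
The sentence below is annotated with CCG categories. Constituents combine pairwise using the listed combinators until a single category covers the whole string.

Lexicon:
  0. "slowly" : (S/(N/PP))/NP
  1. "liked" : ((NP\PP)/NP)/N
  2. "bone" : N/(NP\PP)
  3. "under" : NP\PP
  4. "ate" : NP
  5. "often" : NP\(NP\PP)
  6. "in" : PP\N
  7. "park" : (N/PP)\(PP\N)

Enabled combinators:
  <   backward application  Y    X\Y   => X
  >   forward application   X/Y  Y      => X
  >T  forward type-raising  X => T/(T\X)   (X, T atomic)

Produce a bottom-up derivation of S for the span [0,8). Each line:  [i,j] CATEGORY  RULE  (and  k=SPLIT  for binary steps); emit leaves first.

[0,8] S   >
  [0,6] S/(N/PP)   >
    [0,1] "slowly" : (S/(N/PP))/NP
    [1,6] NP   <
      [1,5] NP\PP   >
        [1,4] (NP\PP)/NP   >
          [1,2] "liked" : ((NP\PP)/NP)/N
          [2,4] N   >
            [2,3] "bone" : N/(NP\PP)
            [3,4] "under" : NP\PP
        [4,5] "ate" : NP
      [5,6] "often" : NP\(NP\PP)
  [6,8] N/PP   <
    [6,7] "in" : PP\N
    [7,8] "park" : (N/PP)\(PP\N)

[0,1] (S/(N/PP))/NP  lex  "slowly"
[1,2] ((NP\PP)/NP)/N  lex  "liked"
[2,3] N/(NP\PP)  lex  "bone"
[3,4] NP\PP  lex  "under"
[2,4] N  >  k=3
[1,4] (NP\PP)/NP  >  k=2
[4,5] NP  lex  "ate"
[1,5] NP\PP  >  k=4
[5,6] NP\(NP\PP)  lex  "often"
[1,6] NP  <  k=5
[0,6] S/(N/PP)  >  k=1
[6,7] PP\N  lex  "in"
[7,8] (N/PP)\(PP\N)  lex  "park"
[6,8] N/PP  <  k=7
[0,8] S  >  k=6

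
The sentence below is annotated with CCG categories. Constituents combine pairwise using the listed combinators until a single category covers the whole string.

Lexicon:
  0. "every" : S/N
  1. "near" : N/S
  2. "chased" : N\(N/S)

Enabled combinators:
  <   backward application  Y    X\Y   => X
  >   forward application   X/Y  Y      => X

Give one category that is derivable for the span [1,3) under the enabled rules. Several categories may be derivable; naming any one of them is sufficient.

[0,3] S   >
  [0,1] "every" : S/N
  [1,3] N   <
    [1,2] "near" : N/S
    [2,3] "chased" : N\(N/S)

N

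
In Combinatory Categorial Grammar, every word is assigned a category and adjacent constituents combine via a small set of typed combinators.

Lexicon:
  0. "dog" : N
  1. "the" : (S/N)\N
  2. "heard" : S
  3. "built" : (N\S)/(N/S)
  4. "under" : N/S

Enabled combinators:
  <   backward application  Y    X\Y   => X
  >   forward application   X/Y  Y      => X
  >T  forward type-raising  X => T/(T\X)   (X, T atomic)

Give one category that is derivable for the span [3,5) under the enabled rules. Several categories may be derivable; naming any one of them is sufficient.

N\S

[0,5] S   >
  [0,2] S/N   <
    [0,1] "dog" : N
    [1,2] "the" : (S/N)\N
  [2,5] N   >
    [2,3] N/(N\S)   >T
      [2,3] "heard" : S
    [3,5] N\S   >
      [3,4] "built" : (N\S)/(N/S)
      [4,5] "under" : N/S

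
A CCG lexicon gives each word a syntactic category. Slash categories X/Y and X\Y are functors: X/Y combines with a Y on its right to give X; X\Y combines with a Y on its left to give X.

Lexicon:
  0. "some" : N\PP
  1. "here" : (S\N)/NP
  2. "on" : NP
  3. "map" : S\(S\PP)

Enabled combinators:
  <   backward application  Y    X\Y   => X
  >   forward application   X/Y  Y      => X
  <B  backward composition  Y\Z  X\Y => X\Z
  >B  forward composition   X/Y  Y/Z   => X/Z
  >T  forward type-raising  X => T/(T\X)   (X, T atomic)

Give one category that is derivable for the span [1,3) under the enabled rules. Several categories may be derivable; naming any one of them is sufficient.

S\N

[0,4] S   <
  [0,3] S\PP   <B
    [0,1] "some" : N\PP
    [1,3] S\N   >
      [1,2] "here" : (S\N)/NP
      [2,3] "on" : NP
  [3,4] "map" : S\(S\PP)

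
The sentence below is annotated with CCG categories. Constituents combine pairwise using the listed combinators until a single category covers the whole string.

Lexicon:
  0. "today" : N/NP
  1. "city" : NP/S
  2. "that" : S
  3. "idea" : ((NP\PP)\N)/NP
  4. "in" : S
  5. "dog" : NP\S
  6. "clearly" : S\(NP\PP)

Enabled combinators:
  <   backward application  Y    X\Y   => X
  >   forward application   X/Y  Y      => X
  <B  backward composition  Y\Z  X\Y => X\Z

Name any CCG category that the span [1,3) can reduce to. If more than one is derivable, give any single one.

NP

[0,7] S   <
  [0,6] NP\PP   <
    [0,3] N   >
      [0,1] "today" : N/NP
      [1,3] NP   >
        [1,2] "city" : NP/S
        [2,3] "that" : S
    [3,6] (NP\PP)\N   >
      [3,4] "idea" : ((NP\PP)\N)/NP
      [4,6] NP   <
        [4,5] "in" : S
        [5,6] "dog" : NP\S
  [6,7] "clearly" : S\(NP\PP)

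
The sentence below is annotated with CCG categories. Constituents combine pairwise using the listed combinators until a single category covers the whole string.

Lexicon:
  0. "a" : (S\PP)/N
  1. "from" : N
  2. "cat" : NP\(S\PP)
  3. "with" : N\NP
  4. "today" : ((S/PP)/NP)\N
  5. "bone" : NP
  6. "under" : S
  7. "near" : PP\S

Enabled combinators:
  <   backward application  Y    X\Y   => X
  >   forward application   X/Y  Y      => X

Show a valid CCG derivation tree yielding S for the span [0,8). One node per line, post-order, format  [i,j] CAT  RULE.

[0,1] (S\PP)/N  lex  "a"
[1,2] N  lex  "from"
[0,2] S\PP  >  k=1
[2,3] NP\(S\PP)  lex  "cat"
[0,3] NP  <  k=2
[3,4] N\NP  lex  "with"
[0,4] N  <  k=3
[4,5] ((S/PP)/NP)\N  lex  "today"
[0,5] (S/PP)/NP  <  k=4
[5,6] NP  lex  "bone"
[0,6] S/PP  >  k=5
[6,7] S  lex  "under"
[7,8] PP\S  lex  "near"
[6,8] PP  <  k=7
[0,8] S  >  k=6

[0,8] S   >
  [0,6] S/PP   >
    [0,5] (S/PP)/NP   <
      [0,4] N   <
        [0,3] NP   <
          [0,2] S\PP   >
            [0,1] "a" : (S\PP)/N
            [1,2] "from" : N
          [2,3] "cat" : NP\(S\PP)
        [3,4] "with" : N\NP
      [4,5] "today" : ((S/PP)/NP)\N
    [5,6] "bone" : NP
  [6,8] PP   <
    [6,7] "under" : S
    [7,8] "near" : PP\S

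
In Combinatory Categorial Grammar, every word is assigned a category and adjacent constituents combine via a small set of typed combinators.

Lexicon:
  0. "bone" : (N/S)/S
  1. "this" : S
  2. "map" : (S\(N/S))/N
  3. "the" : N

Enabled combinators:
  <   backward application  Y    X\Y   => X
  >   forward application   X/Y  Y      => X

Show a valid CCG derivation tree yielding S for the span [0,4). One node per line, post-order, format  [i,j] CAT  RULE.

[0,1] (N/S)/S  lex  "bone"
[1,2] S  lex  "this"
[0,2] N/S  >  k=1
[2,3] (S\(N/S))/N  lex  "map"
[3,4] N  lex  "the"
[2,4] S\(N/S)  >  k=3
[0,4] S  <  k=2

[0,4] S   <
  [0,2] N/S   >
    [0,1] "bone" : (N/S)/S
    [1,2] "this" : S
  [2,4] S\(N/S)   >
    [2,3] "map" : (S\(N/S))/N
    [3,4] "the" : N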